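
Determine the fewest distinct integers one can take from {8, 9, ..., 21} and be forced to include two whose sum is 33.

A set avoiding the sum 33 can contain at most one of each pair {x, 33−x}, plus the 4 elements whose complement lies outside the range.
The integers 8, …, 16 (9 of them) are such a set: any two sum to at least 8+9 = 17 and at most 15+16 = 31 < 33.
Pigeonhole: any 10th integer completes one of the 5 pairs, so 10 choices force a sum of 33.

10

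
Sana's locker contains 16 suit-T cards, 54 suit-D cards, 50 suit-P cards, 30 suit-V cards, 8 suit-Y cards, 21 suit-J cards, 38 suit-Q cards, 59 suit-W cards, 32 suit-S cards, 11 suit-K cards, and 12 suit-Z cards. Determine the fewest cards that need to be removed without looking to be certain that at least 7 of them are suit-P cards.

In the worst case for collecting suit-P cards, every non-suit-P card comes out first.
There are 16 + 54 + 30 + 8 + 21 + 38 + 59 + 32 + 11 + 12 = 281 non-suit-P cards altogether.
After those, each further card must be suit-P, so 281 + 7 = 288 draws guarantee 7 suit-P cards.

288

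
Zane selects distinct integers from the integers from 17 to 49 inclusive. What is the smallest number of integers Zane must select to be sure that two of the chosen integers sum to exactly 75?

Group the elements by complementary pair {x, 75−x}: {26,49}, {27,48}, {28,47}, …, giving 12 two-element pairs and 9 integers whose partner 75−x falls outside [17,49].
Pigeonhole: treating each of those 21 groups as a pigeonhole, one can pick one integer per group — 21 integers — with no two summing to 75.
The 22nd integer lands in an occupied pair, forcing a sum of 75.

22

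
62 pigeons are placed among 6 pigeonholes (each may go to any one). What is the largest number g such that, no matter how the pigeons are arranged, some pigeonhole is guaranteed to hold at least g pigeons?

By pigeonhole, the 6 pigeonholes are the holes and the 62 pigeons are the pigeons.
If every pigeonhole held at most 10 pigeons, the total would be at most 6 × 10 = 60, which is less than 62.
So some pigeonhole holds at least ⌈62/6⌉ = 11 pigeons.

11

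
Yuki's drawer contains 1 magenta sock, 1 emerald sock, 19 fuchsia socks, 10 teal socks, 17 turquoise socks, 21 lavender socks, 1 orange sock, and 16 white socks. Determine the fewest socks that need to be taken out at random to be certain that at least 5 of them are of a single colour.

An adversary could hand out at most 4 socks per colour (magenta, emerald, orange run out sooner): 1 + 1 + 4 + 4 + 4 + 4 + 1 + 4 = 23 socks and still no colour has 5.
One more sock lands in a colour already at 4, so 24 draws are enough and 23 are not.

24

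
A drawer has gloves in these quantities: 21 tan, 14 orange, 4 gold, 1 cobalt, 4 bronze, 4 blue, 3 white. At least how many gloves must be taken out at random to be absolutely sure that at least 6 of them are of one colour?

27

An adversary could hand out at most 5 gloves per colour (5 colours run out sooner): 5 + 5 + 4 + 1 + 4 + 4 + 3 = 26 gloves and still no colour has 6.
Pigeonhole: one more glove lands in a colour already at 5, so 27 draws are enough and 26 are not.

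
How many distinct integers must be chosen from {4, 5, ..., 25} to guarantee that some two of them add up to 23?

Group the elements by complementary pair {x, 23−x}: {4,19}, {5,18}, {6,17}, …, giving 8 two-element pairs and 6 integers whose partner 23−x falls outside [4,25].
Treating each of those 14 groups as a pigeonhole, one can pick one integer per group — 14 integers — with no two summing to 23.
The 15th integer lands in an occupied pair, forcing a sum of 23.

15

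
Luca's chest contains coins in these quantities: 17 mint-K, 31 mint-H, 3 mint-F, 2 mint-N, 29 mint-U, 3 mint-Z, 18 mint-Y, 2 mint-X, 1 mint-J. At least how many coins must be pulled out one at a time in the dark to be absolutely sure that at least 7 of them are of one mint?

An adversary could hand out at most 6 coins per mint (5 mints run out sooner): 6 + 6 + 3 + 2 + 6 + 3 + 6 + 2 + 1 = 35 coins and still no mint has 7.
Pigeonhole: one more coin lands in a mint already at 6, so 36 draws are enough and 35 are not.

36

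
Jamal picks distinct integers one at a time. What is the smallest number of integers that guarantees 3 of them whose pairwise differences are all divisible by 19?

Integers whose pairwise differences are multiples of 19 are exactly those sharing a remainder mod 19. By pigeonhole, the 19 residue classes mod 19 are the pigeonholes.
With 38 integers one could put 2 in each residue class and have no class reach 3.
The 39th integer pushes some class to 3, so 19·2 + 1 = 39.

39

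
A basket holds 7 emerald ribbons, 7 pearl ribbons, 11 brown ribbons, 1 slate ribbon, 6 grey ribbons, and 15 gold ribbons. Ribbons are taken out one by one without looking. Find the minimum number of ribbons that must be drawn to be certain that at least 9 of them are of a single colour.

38

An adversary could hand out at most 8 ribbons per colour (4 colours run out sooner): 7 + 7 + 8 + 1 + 6 + 8 = 37 ribbons and still no colour has 9.
By pigeonhole, one more ribbon lands in a colour already at 8, so 38 draws are enough and 37 are not.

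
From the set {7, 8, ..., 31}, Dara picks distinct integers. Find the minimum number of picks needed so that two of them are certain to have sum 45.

17

Two chosen integers sum to 45 exactly when both halves of some pair {x, 45−x} with 14 ≤ x ≤ 45−x ≤ 31 are chosen — 9 such pairs.
The remaining 7 elements (those with no distinct partner in range) can never complete a 45-sum, so the worst case takes all of them and one from each pair: 7 + 9 = 16.
The 17th integer has to be the second member of some pair, so 16 + 1 = 17.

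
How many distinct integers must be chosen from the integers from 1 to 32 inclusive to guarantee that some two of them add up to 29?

Two chosen integers sum to 29 exactly when both halves of some pair {x, 29−x} with 1 ≤ x ≤ 29−x ≤ 28 are chosen — 14 such pairs.
The remaining 4 elements (those with no distinct partner in range) can never complete a 29-sum, so the worst case takes all of them and one from each pair: 4 + 14 = 18.
The 19th integer has to be the second member of some pair, so 18 + 1 = 19.

19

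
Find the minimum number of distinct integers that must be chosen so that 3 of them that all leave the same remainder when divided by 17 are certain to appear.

By pigeonhole, the 17 residue classes mod 17 are the pigeonholes.
With 34 integers one could put 2 in each residue class and have no class reach 3.
The 35th integer pushes some class to 3, so 17·2 + 1 = 35.

35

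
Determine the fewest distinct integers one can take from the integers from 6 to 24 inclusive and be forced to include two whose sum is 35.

A set avoiding the sum 35 can contain at most one of each pair {x, 35−x}, plus the 5 elements whose complement lies outside the range.
The integers 6, …, 17 (12 of them) are such a set: any two sum to at least 6+7 = 13 and at most 16+17 = 33 < 35.
By the pigeonhole principle, any 13th integer completes one of the 7 pairs, so 13 choices force a sum of 35.

13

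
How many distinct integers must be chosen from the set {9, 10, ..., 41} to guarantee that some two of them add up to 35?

25

A set avoiding the sum 35 can contain at most one of each pair {x, 35−x}, plus the 15 elements whose complement lies outside the range.
The integers 18, …, 41 (24 of them) are such a set: any two sum to at least 18+19 = 37 > 35.
Any 25th integer completes one of the 9 pairs, so 25 choices force a sum of 35.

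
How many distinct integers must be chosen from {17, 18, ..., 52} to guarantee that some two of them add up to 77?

23

A set avoiding the sum 77 can contain at most one of each pair {x, 77−x}, plus the 8 elements whose complement lies outside the range.
The integers 17, …, 38 (22 of them) are such a set: any two sum to at least 17+18 = 35 and at most 37+38 = 75 < 77.
Any 23rd integer completes one of the 14 pairs, so 23 choices force a sum of 77.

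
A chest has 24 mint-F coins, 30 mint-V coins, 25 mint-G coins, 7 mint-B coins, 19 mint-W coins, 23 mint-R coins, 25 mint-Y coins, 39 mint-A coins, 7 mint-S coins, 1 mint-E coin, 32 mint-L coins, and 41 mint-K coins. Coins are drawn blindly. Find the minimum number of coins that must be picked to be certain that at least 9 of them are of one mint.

By the pigeonhole principle, the 12 mints are the holes; the coins drawn are the pigeons.
To avoid 9 of any one mint, the worst case takes at most 8 of each mint, or every coin of a mint that has fewer than 8.
That gives 8 + 8 + 8 + 7 + 8 + 8 + 8 + 8 + 7 + 1 + 8 + 8 = 87 coins with no mint reaching 9.
The next coin forces some mint to 9, so 87 + 1 = 88.

88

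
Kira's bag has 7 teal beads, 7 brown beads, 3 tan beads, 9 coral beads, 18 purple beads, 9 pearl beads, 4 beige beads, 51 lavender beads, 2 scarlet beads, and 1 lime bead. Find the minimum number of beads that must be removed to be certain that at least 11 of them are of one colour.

By the pigeonhole principle, the 10 colours are the holes; the beads drawn are the pigeons.
To avoid 11 of any one colour, the worst case takes at most 10 of each colour, or every bead of a colour that has fewer than 10.
That gives 7 + 7 + 3 + 9 + 10 + 9 + 4 + 10 + 2 + 1 = 62 beads with no colour reaching 11.
The next bead forces some colour to 11, so 62 + 1 = 63.

63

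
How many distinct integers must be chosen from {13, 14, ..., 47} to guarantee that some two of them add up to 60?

19

Two chosen integers sum to 60 exactly when both halves of some pair {x, 60−x} with 13 ≤ x ≤ 60−x ≤ 47 are chosen — 17 such pairs.
The remaining 1 element (those with no distinct partner in range) can never complete a 60-sum, so the worst case takes all of them and one from each pair: 1 + 17 = 18.
The 19th integer has to be the second member of some pair, so 18 + 1 = 19.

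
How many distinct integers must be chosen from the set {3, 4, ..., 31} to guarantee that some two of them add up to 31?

A set avoiding the sum 31 can contain at most one of each pair {x, 31−x}, plus the 3 elements whose complement lies outside the range.
The integers 16, …, 31 (16 of them) are such a set: any two sum to at least 16+17 = 33 > 31.
Any 17th integer completes one of the 13 pairs, so 17 choices force a sum of 31.

17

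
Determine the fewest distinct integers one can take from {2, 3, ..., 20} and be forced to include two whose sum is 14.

15

Group the elements by complementary pair {x, 14−x}: {2,12}, {3,11}, {4,10}, …, giving 5 two-element pairs, the single value 7 (it cannot pair with itself since the integers are distinct), and 8 integers whose partner 14−x falls outside [2,20].
By the pigeonhole principle, treating each of those 14 groups as a pigeonhole, one can pick one integer per group — 14 integers — with no two summing to 14.
The 15th integer lands in an occupied pair, forcing a sum of 14.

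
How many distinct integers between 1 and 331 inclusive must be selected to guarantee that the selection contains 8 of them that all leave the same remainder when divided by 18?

By the pigeonhole principle, the 18 residue classes mod 18 are the pigeonholes.
With 126 integers one could put 7 in each residue class and have no class reach 8.
The 127th integer pushes some class to 8, so 18·7 + 1 = 127.

127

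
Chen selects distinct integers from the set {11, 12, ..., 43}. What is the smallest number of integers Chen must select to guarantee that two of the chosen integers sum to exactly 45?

A set avoiding the sum 45 can contain at most one of each pair {x, 45−x}, plus the 9 elements whose complement lies outside the range.
The integers 23, …, 43 (21 of them) are such a set: any two sum to at least 23+24 = 47 > 45.
Pigeonhole: any 22nd integer completes one of the 12 pairs, so 22 choices force a sum of 45.

22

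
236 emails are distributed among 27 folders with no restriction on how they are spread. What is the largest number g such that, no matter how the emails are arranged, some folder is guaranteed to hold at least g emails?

By the pigeonhole principle, the 27 folders are the holes and the 236 emails are the pigeons.
If every folder held at most 8 emails, the total would be at most 27 × 8 = 216, which is less than 236.
So some folder holds at least ⌈236/27⌉ = 9 emails.

9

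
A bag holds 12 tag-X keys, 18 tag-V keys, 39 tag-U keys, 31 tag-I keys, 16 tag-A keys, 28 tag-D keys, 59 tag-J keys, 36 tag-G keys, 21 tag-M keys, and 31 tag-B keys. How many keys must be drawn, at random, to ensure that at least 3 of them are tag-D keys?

266

In the worst case for collecting tag-D keys, every non-tag-D key comes out first.
There are 12 + 18 + 39 + 31 + 16 + 59 + 36 + 21 + 31 = 263 non-tag-D keys altogether.
After those, each further key must be tag-D, so 263 + 3 = 266 draws guarantee 3 tag-D keys.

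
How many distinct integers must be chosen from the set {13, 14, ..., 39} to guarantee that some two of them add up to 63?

20

A set avoiding the sum 63 can contain at most one of each pair {x, 63−x}, plus the 11 elements whose complement lies outside the range.
The integers 13, …, 31 (19 of them) are such a set: any two sum to at least 13+14 = 27 and at most 30+31 = 61 < 63.
By the pigeonhole principle, any 20th integer completes one of the 8 pairs, so 20 choices force a sum of 63.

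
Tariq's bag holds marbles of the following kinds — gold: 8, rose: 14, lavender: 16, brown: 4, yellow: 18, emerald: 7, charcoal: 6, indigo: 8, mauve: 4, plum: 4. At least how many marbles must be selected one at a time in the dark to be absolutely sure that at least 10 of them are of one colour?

69

Put each drawn marble into a box by colour. The largest draw with every box below 10 takes min(count, 9) from each colour; colours with fewer than 9 contribute all they have.
Σ min(cᵢ, 9) = 8 + 9 + 9 + 4 + 9 + 7 + 6 + 8 + 4 + 4 = 68.
Draw number 68 + 1 = 69 must push one box to 10.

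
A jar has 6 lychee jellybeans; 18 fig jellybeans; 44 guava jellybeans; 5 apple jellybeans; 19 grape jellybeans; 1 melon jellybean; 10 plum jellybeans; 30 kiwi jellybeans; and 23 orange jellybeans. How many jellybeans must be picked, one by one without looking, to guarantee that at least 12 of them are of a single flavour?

78

An adversary could hand out at most 11 jellybeans per flavour (4 flavours run out sooner): 6 + 11 + 11 + 5 + 11 + 1 + 10 + 11 + 11 = 77 jellybeans and still no flavour has 12.
One more jellybean lands in a flavour already at 11, so 78 draws are enough and 77 are not.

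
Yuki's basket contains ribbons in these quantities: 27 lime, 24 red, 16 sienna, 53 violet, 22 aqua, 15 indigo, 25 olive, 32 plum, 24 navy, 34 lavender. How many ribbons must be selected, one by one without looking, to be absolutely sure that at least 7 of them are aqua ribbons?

257

In the worst case for collecting aqua ribbons, every non-aqua ribbon comes out first.
There are 27 + 24 + 16 + 53 + 15 + 25 + 32 + 24 + 34 = 250 non-aqua ribbons altogether.
After those, each further ribbon must be aqua, so 250 + 7 = 257 draws guarantee 7 aqua ribbons.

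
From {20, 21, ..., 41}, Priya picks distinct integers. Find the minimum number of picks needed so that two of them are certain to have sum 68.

16

Group the elements by complementary pair {x, 68−x}: {27,41}, {28,40}, {29,39}, …, giving 7 two-element pairs, the single value 34 (it cannot pair with itself since the integers are distinct), and 7 integers whose partner 68−x falls outside [20,41].
By pigeonhole, treating each of those 15 groups as a pigeonhole, one can pick one integer per group — 15 integers — with no two summing to 68.
The 16th integer lands in an occupied pair, forcing a sum of 68.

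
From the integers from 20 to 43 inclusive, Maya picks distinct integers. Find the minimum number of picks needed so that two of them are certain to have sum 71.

17

Group the elements by complementary pair {x, 71−x}: {28,43}, {29,42}, {30,41}, …, giving 8 two-element pairs and 8 integers whose partner 71−x falls outside [20,43].
Pigeonhole: treating each of those 16 groups as a pigeonhole, one can pick one integer per group — 16 integers — with no two summing to 71.
The 17th integer lands in an occupied pair, forcing a sum of 71.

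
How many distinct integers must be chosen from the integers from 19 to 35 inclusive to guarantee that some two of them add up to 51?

Two chosen integers sum to 51 exactly when both halves of some pair {x, 51−x} with 19 ≤ x ≤ 51−x ≤ 32 are chosen — 7 such pairs.
The remaining 3 elements (those with no distinct partner in range) can never complete a 51-sum, so the worst case takes all of them and one from each pair: 3 + 7 = 10.
The 11th integer has to be the second member of some pair, so 10 + 1 = 11.

11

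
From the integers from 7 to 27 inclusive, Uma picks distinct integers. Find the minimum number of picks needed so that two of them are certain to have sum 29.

14

A set avoiding the sum 29 can contain at most one of each pair {x, 29−x}, plus the 5 elements whose complement lies outside the range.
The integers 15, …, 27 (13 of them) are such a set: any two sum to at least 15+16 = 31 > 29.
Pigeonhole: any 14th integer completes one of the 8 pairs, so 14 choices force a sum of 29.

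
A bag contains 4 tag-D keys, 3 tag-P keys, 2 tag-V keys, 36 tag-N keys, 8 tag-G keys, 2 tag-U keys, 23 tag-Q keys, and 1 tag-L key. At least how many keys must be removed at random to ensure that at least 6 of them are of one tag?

28

An adversary could hand out at most 5 keys per tag (5 tags run out sooner): 4 + 3 + 2 + 5 + 5 + 2 + 5 + 1 = 27 keys and still no tag has 6.
Pigeonhole: one more key lands in a tag already at 5, so 28 draws are enough and 27 are not.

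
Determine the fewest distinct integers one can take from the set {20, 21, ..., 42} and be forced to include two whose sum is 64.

Group the elements by complementary pair {x, 64−x}: {22,42}, {23,41}, {24,40}, …, giving 10 two-element pairs, the single value 32 (it cannot pair with itself since the integers are distinct), and 2 integers whose partner 64−x falls outside [20,42].
Pigeonhole: treating each of those 13 groups as a pigeonhole, one can pick one integer per group — 13 integers — with no two summing to 64.
The 14th integer lands in an occupied pair, forcing a sum of 64.

14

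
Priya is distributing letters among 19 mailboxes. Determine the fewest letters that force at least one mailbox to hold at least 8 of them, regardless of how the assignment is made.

134

With 133 letters one could put exactly 7 in each of the 19 mailboxes, and no mailbox would reach 8.
Pigeonhole: one more letter must land in a mailbox that already has 7, giving it 8.
So 19 × 7 + 1 = 134 letters are required.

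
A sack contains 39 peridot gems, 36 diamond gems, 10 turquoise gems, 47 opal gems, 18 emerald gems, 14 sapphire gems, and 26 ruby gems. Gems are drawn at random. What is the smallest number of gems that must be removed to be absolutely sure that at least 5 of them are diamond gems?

159

In the worst case for collecting diamond gems, every non-diamond gem comes out first.
There are 39 + 10 + 47 + 18 + 14 + 26 = 154 non-diamond gems altogether.
After those, each further gem must be diamond, so 154 + 5 = 159 draws guarantee 5 diamond gems.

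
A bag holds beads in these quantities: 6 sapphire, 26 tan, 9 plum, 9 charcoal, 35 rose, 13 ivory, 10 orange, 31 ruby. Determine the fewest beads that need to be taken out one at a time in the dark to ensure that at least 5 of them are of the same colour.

By pigeonhole, the 8 colours are the holes; the beads drawn are the pigeons.
To avoid 5 of any one colour, the worst case takes at most 4 of each colour.
That gives 4 + 4 + 4 + 4 + 4 + 4 + 4 + 4 = 32 beads with no colour reaching 5.
The next bead forces some colour to 5, so 32 + 1 = 33.

33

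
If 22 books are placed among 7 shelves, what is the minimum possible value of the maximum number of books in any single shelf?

By the pigeonhole principle, the 7 shelves are the holes and the 22 books are the pigeons.
If every shelf held at most 3 books, the total would be at most 7 × 3 = 21, which is less than 22.
So some shelf holds at least ⌈22/7⌉ = 4 books.

4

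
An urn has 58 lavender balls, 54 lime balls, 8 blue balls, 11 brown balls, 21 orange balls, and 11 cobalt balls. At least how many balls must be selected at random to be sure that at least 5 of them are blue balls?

In the worst case for collecting blue balls, every non-blue ball comes out first.
There are 58 + 54 + 11 + 21 + 11 = 155 non-blue balls altogether.
After those, each further ball must be blue, so 155 + 5 = 160 draws guarantee 5 blue balls.

160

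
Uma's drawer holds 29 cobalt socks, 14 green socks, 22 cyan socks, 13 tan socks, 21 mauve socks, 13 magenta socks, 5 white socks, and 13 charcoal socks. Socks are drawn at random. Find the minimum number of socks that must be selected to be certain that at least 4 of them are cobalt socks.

105

In the worst case for collecting cobalt socks, every non-cobalt sock comes out first.
There are 14 + 22 + 13 + 21 + 13 + 5 + 13 = 101 non-cobalt socks altogether.
After those, each further sock must be cobalt, so 101 + 4 = 105 draws guarantee 4 cobalt socks.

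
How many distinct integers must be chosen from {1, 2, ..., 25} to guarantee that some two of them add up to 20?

17

A set avoiding the sum 20 can contain at most one of each pair {x, 20−x}, plus the 7 elements whose complement lies outside the range or equal to its own complement.
The integers 10, …, 25 (16 of them) are such a set: any two sum to at least 10+11 = 21 > 20.
By pigeonhole, any 17th integer completes one of the 9 pairs, so 17 choices force a sum of 20.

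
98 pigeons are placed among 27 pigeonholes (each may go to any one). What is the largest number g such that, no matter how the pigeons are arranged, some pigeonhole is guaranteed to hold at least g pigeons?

4

The 27 pigeonholes are the holes and the 98 pigeons are the pigeons.
If every pigeonhole held at most 3 pigeons, the total would be at most 27 × 3 = 81, which is less than 98.
So some pigeonhole holds at least ⌈98/27⌉ = 4 pigeons.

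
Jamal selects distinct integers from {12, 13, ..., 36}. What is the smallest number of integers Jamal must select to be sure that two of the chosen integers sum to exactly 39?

18

A set avoiding the sum 39 can contain at most one of each pair {x, 39−x}, plus the 9 elements whose complement lies outside the range.
The integers 20, …, 36 (17 of them) are such a set: any two sum to at least 20+21 = 41 > 39.
Pigeonhole: any 18th integer completes one of the 8 pairs, so 18 choices force a sum of 39.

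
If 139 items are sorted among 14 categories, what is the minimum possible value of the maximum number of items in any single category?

The 14 categories are the holes and the 139 items are the pigeons.
If every category held at most 9 items, the total would be at most 14 × 9 = 126, which is less than 139.
So some category holds at least ⌈139/14⌉ = 10 items.

10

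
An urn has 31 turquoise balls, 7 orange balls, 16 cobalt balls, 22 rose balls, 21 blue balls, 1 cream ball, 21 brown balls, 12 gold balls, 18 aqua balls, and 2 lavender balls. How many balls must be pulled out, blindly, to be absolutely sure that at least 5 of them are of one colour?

36

Pigeonhole: put each drawn ball into a box by colour. The largest draw with every box below 5 takes min(count, 4) from each colour; colours with fewer than 4 contribute all they have.
Σ min(cᵢ, 4) = 4 + 4 + 4 + 4 + 4 + 1 + 4 + 4 + 4 + 2 = 35.
Draw number 35 + 1 = 36 must push one box to 5.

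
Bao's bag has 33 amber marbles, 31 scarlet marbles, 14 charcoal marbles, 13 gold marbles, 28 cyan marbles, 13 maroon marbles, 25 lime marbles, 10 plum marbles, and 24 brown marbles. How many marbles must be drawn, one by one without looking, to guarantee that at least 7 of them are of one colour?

An adversary could hand out at most 6 marbles per colour: 6 + 6 + 6 + 6 + 6 + 6 + 6 + 6 + 6 = 54 marbles and still no colour has 7.
One more marble lands in a colour already at 6, so 55 draws are enough and 54 are not.

55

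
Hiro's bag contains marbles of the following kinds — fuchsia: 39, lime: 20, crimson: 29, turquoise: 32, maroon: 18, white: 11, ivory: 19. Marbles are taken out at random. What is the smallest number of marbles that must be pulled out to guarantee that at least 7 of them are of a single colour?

By pigeonhole, put each drawn marble into a box by colour. The largest draw with every box below 7 takes min(count, 6) from each colour.
Σ min(cᵢ, 6) = 6 + 6 + 6 + 6 + 6 + 6 + 6 = 42.
Draw number 42 + 1 = 43 must push one box to 7.

43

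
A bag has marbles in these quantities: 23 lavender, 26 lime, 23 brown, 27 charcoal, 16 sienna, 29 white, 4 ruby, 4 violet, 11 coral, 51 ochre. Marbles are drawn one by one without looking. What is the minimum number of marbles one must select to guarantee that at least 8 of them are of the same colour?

Put each drawn marble into a box by colour. The largest draw with every box below 8 takes min(count, 7) from each colour; colours with fewer than 7 contribute all they have.
Σ min(cᵢ, 7) = 7 + 7 + 7 + 7 + 7 + 7 + 4 + 4 + 7 + 7 = 64.
Draw number 64 + 1 = 65 must push one box to 8.

65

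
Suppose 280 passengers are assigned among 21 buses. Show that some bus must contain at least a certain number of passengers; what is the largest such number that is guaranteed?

14

By pigeonhole, the 21 buses are the holes and the 280 passengers are the pigeons.
If every bus held at most 13 passengers, the total would be at most 21 × 13 = 273, which is less than 280.
So some bus holds at least ⌈280/21⌉ = 14 passengers.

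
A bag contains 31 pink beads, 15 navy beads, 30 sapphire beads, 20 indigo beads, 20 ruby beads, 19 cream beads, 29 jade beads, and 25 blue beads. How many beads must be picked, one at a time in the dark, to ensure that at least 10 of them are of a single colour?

73

The 8 colours are the holes; the beads drawn are the pigeons.
To avoid 10 of any one colour, the worst case takes at most 9 of each colour.
That gives 9 + 9 + 9 + 9 + 9 + 9 + 9 + 9 = 72 beads with no colour reaching 10.
The next bead forces some colour to 10, so 72 + 1 = 73.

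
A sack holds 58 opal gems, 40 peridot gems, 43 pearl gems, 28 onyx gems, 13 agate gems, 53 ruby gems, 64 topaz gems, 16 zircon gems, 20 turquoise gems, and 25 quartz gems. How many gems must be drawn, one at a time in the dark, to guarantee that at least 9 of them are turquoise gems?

349

In the worst case for collecting turquoise gems, every non-turquoise gem comes out first.
There are 58 + 40 + 43 + 28 + 13 + 53 + 64 + 16 + 25 = 340 non-turquoise gems altogether.
After those, each further gem must be turquoise, so 340 + 9 = 349 draws guarantee 9 turquoise gems.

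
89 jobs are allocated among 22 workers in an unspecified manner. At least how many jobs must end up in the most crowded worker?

5

Pigeonhole: the 22 workers are the holes and the 89 jobs are the pigeons.
If every worker held at most 4 jobs, the total would be at most 22 × 4 = 88, which is less than 89.
So some worker holds at least ⌈89/22⌉ = 5 jobs.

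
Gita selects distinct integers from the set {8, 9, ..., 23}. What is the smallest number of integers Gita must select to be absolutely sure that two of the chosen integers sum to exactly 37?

Group the elements by complementary pair {x, 37−x}: {14,23}, {15,22}, {16,21}, …, giving 5 two-element pairs and 6 integers whose partner 37−x falls outside [8,23].
By pigeonhole, treating each of those 11 groups as a pigeonhole, one can pick one integer per group — 11 integers — with no two summing to 37.
The 12th integer lands in an occupied pair, forcing a sum of 37.

12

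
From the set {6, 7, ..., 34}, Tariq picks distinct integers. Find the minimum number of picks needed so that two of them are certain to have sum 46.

A set avoiding the sum 46 can contain at most one of each pair {x, 46−x}, plus the 7 elements whose complement lies outside the range or equal to its own complement.
The integers 6, …, 23 (18 of them) are such a set: any two sum to at least 6+7 = 13 and at most 22+23 = 45 < 46.
Any 19th integer completes one of the 11 pairs, so 19 choices force a sum of 46.

19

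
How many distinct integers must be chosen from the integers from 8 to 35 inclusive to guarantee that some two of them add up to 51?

A set avoiding the sum 51 can contain at most one of each pair {x, 51−x}, plus the 8 elements whose complement lies outside the range.
The integers 8, …, 25 (18 of them) are such a set: any two sum to at least 8+9 = 17 and at most 24+25 = 49 < 51.
Any 19th integer completes one of the 10 pairs, so 19 choices force a sum of 51.

19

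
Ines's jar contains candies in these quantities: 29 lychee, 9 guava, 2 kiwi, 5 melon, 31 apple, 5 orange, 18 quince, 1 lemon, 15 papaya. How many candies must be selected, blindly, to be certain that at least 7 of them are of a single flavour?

44

Pigeonhole: put each drawn candy into a box by flavour. The largest draw with every box below 7 takes min(count, 6) from each flavour; flavours with fewer than 6 contribute all they have.
Σ min(cᵢ, 6) = 6 + 6 + 2 + 5 + 6 + 5 + 6 + 1 + 6 = 43.
Draw number 43 + 1 = 44 must push one box to 7.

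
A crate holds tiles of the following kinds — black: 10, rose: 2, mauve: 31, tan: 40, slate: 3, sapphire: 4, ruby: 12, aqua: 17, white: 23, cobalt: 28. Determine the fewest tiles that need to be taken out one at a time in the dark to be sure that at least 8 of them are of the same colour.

An adversary could hand out at most 7 tiles per colour (rose, slate, sapphire run out sooner): 7 + 2 + 7 + 7 + 3 + 4 + 7 + 7 + 7 + 7 = 58 tiles and still no colour has 8.
One more tile lands in a colour already at 7, so 59 draws are enough and 58 are not.

59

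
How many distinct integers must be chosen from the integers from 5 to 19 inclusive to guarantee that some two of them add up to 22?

Two chosen integers sum to 22 exactly when both halves of some pair {x, 22−x} with 5 ≤ x ≤ 22−x ≤ 17 are chosen — 6 such pairs.
The remaining 3 elements (those with no distinct partner in range) can never complete a 22-sum, so the worst case takes all of them and one from each pair: 3 + 6 = 9.
The 10th integer has to be the second member of some pair, so 9 + 1 = 10.

10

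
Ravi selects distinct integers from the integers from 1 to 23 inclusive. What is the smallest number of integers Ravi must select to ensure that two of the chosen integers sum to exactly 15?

17

A set avoiding the sum 15 can contain at most one of each pair {x, 15−x}, plus the 9 elements whose complement lies outside the range.
The integers 8, …, 23 (16 of them) are such a set: any two sum to at least 8+9 = 17 > 15.
Any 17th integer completes one of the 7 pairs, so 17 choices force a sum of 15.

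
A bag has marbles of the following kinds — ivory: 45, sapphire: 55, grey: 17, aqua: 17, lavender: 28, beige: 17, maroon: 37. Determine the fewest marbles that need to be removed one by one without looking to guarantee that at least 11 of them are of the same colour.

71

By pigeonhole, the 7 colours are the holes; the marbles drawn are the pigeons.
To avoid 11 of any one colour, the worst case takes at most 10 of each colour.
That gives 10 + 10 + 10 + 10 + 10 + 10 + 10 = 70 marbles with no colour reaching 11.
The next marble forces some colour to 11, so 70 + 1 = 71.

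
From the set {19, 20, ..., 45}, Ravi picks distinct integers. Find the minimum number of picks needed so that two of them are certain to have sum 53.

Two chosen integers sum to 53 exactly when both halves of some pair {x, 53−x} with 19 ≤ x ≤ 53−x ≤ 34 are chosen — 8 such pairs.
The remaining 11 elements (those with no distinct partner in range) can never complete a 53-sum, so the worst case takes all of them and one from each pair: 11 + 8 = 19.
By the pigeonhole principle, the 20th integer has to be the second member of some pair, so 19 + 1 = 20.

20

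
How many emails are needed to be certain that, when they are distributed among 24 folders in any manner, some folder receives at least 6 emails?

121

With 120 emails one could put exactly 5 in each of the 24 folders, and no folder would reach 6.
By the pigeonhole principle, one more email must land in a folder that already has 5, giving it 6.
So 24 × 5 + 1 = 121 emails are required.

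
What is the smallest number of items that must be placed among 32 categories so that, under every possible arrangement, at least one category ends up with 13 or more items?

385

With 384 items one could put exactly 12 in each of the 32 categories, and no category would reach 13.
By the pigeonhole principle, one more item must land in a category that already has 12, giving it 13.
So 32 × 12 + 1 = 385 items are required.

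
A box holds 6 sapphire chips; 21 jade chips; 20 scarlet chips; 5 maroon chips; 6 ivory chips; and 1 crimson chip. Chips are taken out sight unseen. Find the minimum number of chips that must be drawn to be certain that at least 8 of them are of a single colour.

33

The 6 colours are the holes; the chips drawn are the pigeons.
To avoid 8 of any one colour, the worst case takes at most 7 of each colour, or every chip of a colour that has fewer than 7.
That gives 6 + 7 + 7 + 5 + 6 + 1 = 32 chips with no colour reaching 8.
The next chip forces some colour to 8, so 32 + 1 = 33.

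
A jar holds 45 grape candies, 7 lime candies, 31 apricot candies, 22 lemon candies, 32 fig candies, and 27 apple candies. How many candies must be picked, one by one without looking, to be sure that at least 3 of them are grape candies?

In the worst case for collecting grape candies, every non-grape candy comes out first.
There are 7 + 31 + 22 + 32 + 27 = 119 non-grape candies altogether.
After those, each further candy must be grape, so 119 + 3 = 122 draws guarantee 3 grape candies.

122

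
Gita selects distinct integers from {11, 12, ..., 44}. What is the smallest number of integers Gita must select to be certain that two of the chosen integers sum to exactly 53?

19

A set avoiding the sum 53 can contain at most one of each pair {x, 53−x}, plus the 2 elements whose complement lies outside the range.
The integers 27, …, 44 (18 of them) are such a set: any two sum to at least 27+28 = 55 > 53.
Any 19th integer completes one of the 16 pairs, so 19 choices force a sum of 53.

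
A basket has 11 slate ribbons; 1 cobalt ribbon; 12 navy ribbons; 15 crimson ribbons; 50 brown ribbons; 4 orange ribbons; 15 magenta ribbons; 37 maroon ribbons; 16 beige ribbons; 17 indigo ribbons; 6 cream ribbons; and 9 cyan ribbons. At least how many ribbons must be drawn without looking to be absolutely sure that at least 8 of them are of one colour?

75

By pigeonhole, put each drawn ribbon into a box by colour. The largest draw with every box below 8 takes min(count, 7) from each colour; colours with fewer than 7 contribute all they have.
Σ min(cᵢ, 7) = 7 + 1 + 7 + 7 + 7 + 4 + 7 + 7 + 7 + 7 + 6 + 7 = 74.
Draw number 74 + 1 = 75 must push one box to 8.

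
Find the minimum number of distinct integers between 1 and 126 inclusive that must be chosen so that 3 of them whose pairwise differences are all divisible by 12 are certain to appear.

25

Integers whose pairwise differences are multiples of 12 are exactly those sharing a remainder mod 12. The 12 residue classes mod 12 are the pigeonholes.
With 24 integers one could put 2 in each residue class and have no class reach 3.
The 25th integer pushes some class to 3, so 12·2 + 1 = 25.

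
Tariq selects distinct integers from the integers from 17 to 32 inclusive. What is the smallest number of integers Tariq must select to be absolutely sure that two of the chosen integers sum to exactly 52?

Two chosen integers sum to 52 exactly when both halves of some pair {x, 52−x} with 20 ≤ x ≤ 52−x ≤ 32 are chosen — 6 such pairs.
The remaining 4 elements (those with no distinct partner in range) can never complete a 52-sum, so the worst case takes all of them and one from each pair: 4 + 6 = 10.
By pigeonhole, the 11th integer has to be the second member of some pair, so 10 + 1 = 11.

11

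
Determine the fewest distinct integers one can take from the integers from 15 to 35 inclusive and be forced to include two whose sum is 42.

A set avoiding the sum 42 can contain at most one of each pair {x, 42−x}, plus the 9 elements whose complement lies outside the range or equal to its own complement.
The integers 21, …, 35 (15 of them) are such a set: any two sum to at least 21+22 = 43 > 42.
Any 16th integer completes one of the 6 pairs, so 16 choices force a sum of 42.

16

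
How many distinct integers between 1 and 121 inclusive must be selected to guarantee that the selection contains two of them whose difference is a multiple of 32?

Integers whose pairwise differences are multiples of 32 are exactly those sharing a remainder mod 32. By pigeonhole, the 32 residue classes mod 32 are the pigeonholes.
With 32 integers one could put 1 in each residue class and have no class reach 2.
The 33rd integer pushes some class to 2, so 32·1 + 1 = 33.

33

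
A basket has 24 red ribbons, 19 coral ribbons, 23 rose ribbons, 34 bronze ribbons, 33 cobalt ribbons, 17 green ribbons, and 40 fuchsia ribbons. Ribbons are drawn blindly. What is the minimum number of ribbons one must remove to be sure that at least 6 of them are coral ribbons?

In the worst case for collecting coral ribbons, every non-coral ribbon comes out first.
There are 24 + 23 + 34 + 33 + 17 + 40 = 171 non-coral ribbons altogether.
After those, each further ribbon must be coral, so 171 + 6 = 177 draws guarantee 6 coral ribbons.

177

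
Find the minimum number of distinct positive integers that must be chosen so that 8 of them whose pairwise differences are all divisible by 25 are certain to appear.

Integers whose pairwise differences are multiples of 25 are exactly those sharing a remainder mod 25. The 25 residue classes mod 25 are the pigeonholes.
With 175 integers one could put 7 in each residue class and have no class reach 8.
The 176th integer pushes some class to 8, so 25·7 + 1 = 176.

176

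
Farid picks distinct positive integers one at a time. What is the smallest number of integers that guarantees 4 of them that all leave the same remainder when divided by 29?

88

The 29 residue classes mod 29 are the pigeonholes.
With 87 integers one could put 3 in each residue class and have no class reach 4.
The 88th integer pushes some class to 4, so 29·3 + 1 = 88.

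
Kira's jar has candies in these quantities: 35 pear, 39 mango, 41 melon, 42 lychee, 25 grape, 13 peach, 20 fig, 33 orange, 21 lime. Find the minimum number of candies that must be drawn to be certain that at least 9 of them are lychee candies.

In the worst case for collecting lychee candies, every non-lychee candy comes out first.
There are 35 + 39 + 41 + 25 + 13 + 20 + 33 + 21 = 227 non-lychee candies altogether.
After those, each further candy must be lychee, so 227 + 9 = 236 draws guarantee 9 lychee candies.

236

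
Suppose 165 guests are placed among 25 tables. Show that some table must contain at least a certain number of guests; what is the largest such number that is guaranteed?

7

The 25 tables are the holes and the 165 guests are the pigeons.
If every table held at most 6 guests, the total would be at most 25 × 6 = 150, which is less than 165.
So some table holds at least ⌈165/25⌉ = 7 guests.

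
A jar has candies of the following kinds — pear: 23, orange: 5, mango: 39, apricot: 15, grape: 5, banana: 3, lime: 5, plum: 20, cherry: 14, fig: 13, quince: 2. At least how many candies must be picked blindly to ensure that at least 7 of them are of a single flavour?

57

Pigeonhole: put each drawn candy into a box by flavour. The largest draw with every box below 7 takes min(count, 6) from each flavour; flavours with fewer than 6 contribute all they have.
Σ min(cᵢ, 6) = 6 + 5 + 6 + 6 + 5 + 3 + 5 + 6 + 6 + 6 + 2 = 56.
Draw number 56 + 1 = 57 must push one box to 7.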